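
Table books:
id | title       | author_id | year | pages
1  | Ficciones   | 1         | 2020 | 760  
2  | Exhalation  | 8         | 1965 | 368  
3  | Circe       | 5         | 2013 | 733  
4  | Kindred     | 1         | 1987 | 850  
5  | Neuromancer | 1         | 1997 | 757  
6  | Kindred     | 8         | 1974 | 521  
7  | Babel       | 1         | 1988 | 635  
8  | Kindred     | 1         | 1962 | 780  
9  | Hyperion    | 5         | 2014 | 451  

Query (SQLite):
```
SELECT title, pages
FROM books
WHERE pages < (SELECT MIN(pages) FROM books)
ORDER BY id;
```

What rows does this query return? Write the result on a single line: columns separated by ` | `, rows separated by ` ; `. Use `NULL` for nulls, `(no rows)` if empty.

Scalar subquery: MIN(pages) over all books rows = 368.
Keep rows where pages < that value.

(no rows)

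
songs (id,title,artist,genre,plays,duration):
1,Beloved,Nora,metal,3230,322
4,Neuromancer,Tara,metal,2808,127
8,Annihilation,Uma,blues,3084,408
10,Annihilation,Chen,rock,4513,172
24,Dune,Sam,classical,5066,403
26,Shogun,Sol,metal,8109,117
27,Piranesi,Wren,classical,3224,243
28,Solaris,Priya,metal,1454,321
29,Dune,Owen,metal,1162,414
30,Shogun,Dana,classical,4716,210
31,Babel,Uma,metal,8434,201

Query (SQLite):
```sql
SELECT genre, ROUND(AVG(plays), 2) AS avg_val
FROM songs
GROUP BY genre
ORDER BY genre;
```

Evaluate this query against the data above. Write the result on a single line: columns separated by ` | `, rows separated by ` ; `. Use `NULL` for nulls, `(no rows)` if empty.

Partition songs by genre; compute ROUND(AVG(plays), 2) within each group.
  blues: ids {8} → ROUND(AVG(plays), 2)=3084
  classical: ids {24, 27, 30} → ROUND(AVG(plays), 2)=4335.33
  metal: ids {1, 4, 26, 28, 29, 31} → ROUND(AVG(plays), 2)=4199.5
  rock: ids {10} → ROUND(AVG(plays), 2)=4513

blues | 3084 ; classical | 4335.33 ; metal | 4199.5 ; rock | 4513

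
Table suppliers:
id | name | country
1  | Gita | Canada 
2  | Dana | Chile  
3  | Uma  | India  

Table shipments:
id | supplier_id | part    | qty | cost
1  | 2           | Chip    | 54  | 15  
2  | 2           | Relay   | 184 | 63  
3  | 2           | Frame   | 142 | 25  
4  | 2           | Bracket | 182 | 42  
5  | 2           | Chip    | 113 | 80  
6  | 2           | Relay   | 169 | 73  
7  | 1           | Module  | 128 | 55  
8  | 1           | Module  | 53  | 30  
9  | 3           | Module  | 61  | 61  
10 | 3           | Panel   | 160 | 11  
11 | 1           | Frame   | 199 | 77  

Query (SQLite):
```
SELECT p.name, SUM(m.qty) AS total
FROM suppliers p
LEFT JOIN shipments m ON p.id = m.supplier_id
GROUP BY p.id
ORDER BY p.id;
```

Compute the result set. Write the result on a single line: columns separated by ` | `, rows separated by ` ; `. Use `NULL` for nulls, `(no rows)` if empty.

LEFT JOIN keeps every suppliers row; unmatched ones get NULL for shipments columns.
Group by suppliers.id and compute SUM(m.qty). SUM over an all-NULL group is NULL.
  1: ids {7, 8, 11} → SUM(m.qty)=380
  2: ids {1, 2, 3, 4, 5, 6} → SUM(m.qty)=844
  3: ids {9, 10} → SUM(m.qty)=221

Gita | 380 ; Dana | 844 ; Uma | 221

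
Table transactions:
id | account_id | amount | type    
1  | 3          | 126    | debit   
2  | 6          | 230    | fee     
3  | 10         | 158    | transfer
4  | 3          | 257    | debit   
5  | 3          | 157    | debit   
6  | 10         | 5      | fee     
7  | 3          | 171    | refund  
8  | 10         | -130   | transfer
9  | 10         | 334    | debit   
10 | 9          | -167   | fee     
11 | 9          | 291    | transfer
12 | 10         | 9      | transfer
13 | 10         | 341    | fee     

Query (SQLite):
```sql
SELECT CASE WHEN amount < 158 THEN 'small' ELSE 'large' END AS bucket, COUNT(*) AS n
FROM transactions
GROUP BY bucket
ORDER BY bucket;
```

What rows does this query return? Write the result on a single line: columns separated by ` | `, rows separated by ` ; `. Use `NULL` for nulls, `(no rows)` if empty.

large | 7 ; small | 6

Bucket rows by amount < 158 → 'small' else 'large'; count each bucket.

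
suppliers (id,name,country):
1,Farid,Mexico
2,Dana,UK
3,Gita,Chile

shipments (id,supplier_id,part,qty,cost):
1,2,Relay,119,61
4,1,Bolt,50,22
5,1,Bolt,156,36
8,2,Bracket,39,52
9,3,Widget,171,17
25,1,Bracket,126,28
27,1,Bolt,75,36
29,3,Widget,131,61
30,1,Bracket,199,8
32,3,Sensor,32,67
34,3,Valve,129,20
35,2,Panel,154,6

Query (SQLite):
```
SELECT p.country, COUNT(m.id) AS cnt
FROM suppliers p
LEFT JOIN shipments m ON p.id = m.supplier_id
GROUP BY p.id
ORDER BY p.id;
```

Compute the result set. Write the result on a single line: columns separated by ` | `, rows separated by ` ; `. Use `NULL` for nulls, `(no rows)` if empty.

Mexico | 5 ; UK | 3 ; Chile | 4

LEFT JOIN keeps every suppliers row; unmatched ones get NULL for shipments columns.
Group by suppliers.id and compute COUNT(m.id). COUNT(col) of an all-NULL group is 0.
  1: ids {4, 5, 25, 27, 30} → COUNT(m.id)=5
  2: ids {1, 8, 35} → COUNT(m.id)=3
  3: ids {9, 29, 32, 34} → COUNT(m.id)=4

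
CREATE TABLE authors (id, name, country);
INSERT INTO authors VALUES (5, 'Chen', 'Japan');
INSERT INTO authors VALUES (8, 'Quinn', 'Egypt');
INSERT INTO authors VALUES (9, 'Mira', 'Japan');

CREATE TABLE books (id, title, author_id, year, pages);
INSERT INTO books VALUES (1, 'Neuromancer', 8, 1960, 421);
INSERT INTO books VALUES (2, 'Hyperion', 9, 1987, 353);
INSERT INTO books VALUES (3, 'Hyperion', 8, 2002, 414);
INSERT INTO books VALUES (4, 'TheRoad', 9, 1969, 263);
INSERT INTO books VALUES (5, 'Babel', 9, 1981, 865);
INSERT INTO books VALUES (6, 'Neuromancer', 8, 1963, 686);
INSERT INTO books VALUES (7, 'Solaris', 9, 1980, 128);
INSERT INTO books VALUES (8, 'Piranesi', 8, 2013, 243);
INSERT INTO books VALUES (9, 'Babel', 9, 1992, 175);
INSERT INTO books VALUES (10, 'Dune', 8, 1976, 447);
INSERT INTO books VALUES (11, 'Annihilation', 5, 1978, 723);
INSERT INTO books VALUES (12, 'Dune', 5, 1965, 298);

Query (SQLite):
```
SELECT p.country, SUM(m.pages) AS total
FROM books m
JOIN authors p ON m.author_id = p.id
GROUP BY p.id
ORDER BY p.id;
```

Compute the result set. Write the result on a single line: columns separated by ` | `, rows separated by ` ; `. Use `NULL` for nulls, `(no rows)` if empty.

Japan | 1021 ; Egypt | 2211 ; Japan | 1784

Join each books row to its authors via author_id.
Group joined rows by authors.id; compute SUM(m.pages) per group.
  5: ids {11, 12} → SUM(m.pages)=1021
  8: ids {1, 3, 6, 8, 10} → SUM(m.pages)=2211
  9: ids {2, 4, 5, 7, 9} → SUM(m.pages)=1784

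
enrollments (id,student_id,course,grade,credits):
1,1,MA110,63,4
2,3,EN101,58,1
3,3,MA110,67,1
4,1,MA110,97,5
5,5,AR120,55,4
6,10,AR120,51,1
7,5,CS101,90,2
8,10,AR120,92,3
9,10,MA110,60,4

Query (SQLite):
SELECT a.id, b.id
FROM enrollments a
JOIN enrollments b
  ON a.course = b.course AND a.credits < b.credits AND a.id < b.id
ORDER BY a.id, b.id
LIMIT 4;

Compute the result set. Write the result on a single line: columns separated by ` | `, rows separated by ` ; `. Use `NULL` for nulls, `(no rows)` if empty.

Pairs (a,b) with same course, a.credits < b.credits, a.id < b.id.
course groups: AR120:{5,6,8} CS101:{7} EN101:{2} MA110:{1,3,4,9}
Ordered by (a.id, b.id); first 4.

1 | 4 ; 3 | 4 ; 3 | 9 ; 6 | 8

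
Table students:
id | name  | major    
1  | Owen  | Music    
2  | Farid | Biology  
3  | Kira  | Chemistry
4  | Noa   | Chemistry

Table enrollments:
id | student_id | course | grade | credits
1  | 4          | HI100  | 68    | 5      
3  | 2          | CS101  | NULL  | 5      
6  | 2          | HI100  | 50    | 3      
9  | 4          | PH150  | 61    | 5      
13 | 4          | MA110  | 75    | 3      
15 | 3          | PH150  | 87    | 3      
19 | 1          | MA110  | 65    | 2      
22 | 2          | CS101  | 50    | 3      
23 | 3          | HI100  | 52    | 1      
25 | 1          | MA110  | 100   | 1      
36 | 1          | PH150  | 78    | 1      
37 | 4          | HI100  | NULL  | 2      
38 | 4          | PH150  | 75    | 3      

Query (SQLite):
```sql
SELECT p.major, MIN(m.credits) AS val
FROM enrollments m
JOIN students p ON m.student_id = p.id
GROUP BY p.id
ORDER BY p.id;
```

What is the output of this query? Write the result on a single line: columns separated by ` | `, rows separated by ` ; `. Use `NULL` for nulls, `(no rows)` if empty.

Music | 1 ; Biology | 3 ; Chemistry | 1 ; Chemistry | 2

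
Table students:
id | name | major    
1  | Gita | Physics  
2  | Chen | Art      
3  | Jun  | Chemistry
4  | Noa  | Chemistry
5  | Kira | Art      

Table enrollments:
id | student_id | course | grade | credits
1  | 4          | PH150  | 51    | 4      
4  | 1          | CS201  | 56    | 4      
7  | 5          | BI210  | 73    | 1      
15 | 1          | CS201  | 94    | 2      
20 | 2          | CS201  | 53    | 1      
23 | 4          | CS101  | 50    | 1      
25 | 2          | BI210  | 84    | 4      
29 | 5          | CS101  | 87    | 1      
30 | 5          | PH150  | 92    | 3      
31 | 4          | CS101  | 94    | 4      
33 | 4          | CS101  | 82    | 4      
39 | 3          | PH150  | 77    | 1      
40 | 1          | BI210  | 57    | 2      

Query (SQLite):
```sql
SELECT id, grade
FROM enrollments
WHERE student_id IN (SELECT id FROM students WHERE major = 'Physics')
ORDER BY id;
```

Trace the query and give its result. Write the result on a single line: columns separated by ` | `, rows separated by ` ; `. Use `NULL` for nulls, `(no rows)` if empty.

4 | 56 ; 15 | 94 ; 40 | 57

Inner query: students.id where major = 'Physics'.
Outer: keep enrollments rows whose student_id is in that set.
Inner query → {1}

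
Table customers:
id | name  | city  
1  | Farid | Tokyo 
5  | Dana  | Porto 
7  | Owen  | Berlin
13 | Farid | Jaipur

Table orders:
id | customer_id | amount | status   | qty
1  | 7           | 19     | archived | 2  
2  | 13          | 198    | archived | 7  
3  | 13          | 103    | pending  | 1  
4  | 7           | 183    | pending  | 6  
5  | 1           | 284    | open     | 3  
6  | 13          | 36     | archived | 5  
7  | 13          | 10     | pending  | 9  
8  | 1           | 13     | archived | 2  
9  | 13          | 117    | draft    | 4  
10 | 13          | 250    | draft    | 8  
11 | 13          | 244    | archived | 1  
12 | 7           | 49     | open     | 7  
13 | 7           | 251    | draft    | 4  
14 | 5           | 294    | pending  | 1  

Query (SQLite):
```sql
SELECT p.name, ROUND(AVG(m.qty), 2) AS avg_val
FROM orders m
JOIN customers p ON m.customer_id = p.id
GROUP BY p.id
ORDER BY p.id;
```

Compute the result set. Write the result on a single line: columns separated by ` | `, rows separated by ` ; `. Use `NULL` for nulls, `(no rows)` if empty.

Farid | 2.5 ; Dana | 1 ; Owen | 4.75 ; Farid | 5

Join each orders row to its customers via customer_id.
Group joined rows by customers.id; compute ROUND(AVG(m.qty), 2) per group.
  1: ids {5, 8} → ROUND(AVG(m.qty), 2)=2.5
  5: ids {14} → ROUND(AVG(m.qty), 2)=1
  7: ids {1, 4, 12, 13} → ROUND(AVG(m.qty), 2)=4.75
  13: ids {2, 3, 6, 7, 9, 10, 11} → ROUND(AVG(m.qty), 2)=5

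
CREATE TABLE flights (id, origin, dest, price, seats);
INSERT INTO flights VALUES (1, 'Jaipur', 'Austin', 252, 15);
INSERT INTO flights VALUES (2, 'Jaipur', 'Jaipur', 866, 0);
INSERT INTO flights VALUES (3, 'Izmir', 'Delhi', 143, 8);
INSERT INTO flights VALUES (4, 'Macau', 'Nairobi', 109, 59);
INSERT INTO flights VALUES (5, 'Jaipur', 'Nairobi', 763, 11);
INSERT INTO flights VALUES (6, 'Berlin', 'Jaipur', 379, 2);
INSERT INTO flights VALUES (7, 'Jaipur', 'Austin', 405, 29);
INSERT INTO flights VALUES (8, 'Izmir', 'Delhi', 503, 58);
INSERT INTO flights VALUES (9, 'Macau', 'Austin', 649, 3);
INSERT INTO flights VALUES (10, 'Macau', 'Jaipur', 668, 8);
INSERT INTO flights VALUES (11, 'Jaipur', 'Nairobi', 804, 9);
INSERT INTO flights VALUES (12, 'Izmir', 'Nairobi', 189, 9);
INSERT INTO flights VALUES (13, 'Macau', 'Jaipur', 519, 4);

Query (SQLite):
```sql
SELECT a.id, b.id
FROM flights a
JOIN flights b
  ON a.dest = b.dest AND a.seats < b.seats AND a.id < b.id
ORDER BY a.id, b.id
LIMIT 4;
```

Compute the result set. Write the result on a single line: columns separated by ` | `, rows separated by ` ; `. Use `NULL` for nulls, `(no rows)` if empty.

1 | 7 ; 2 | 6 ; 2 | 10 ; 2 | 13

Pairs (a,b) with same dest, a.seats < b.seats, a.id < b.id.
dest groups: Austin:{1,7,9} Delhi:{3,8} Jaipur:{2,6,10,13} Nairobi:{4,5,11,12}
Ordered by (a.id, b.id); first 4.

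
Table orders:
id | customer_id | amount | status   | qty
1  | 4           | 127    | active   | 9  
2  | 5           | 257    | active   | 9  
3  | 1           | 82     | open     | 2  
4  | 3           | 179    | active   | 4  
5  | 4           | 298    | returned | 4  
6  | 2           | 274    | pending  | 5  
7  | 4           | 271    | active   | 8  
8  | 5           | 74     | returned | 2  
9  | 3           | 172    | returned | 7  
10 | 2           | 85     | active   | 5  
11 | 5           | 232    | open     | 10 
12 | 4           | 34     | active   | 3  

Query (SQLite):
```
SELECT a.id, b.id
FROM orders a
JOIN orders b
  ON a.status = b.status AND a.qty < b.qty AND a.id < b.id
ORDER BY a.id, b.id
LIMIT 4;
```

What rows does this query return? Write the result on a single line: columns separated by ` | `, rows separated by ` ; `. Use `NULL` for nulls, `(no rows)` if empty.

Pairs (a,b) with same status, a.qty < b.qty, a.id < b.id.
status groups: active:{1,2,4,7,10,12} open:{3,11} pending:{6} returned:{5,8,9}
Ordered by (a.id, b.id); first 4.

3 | 11 ; 4 | 7 ; 4 | 10 ; 5 | 9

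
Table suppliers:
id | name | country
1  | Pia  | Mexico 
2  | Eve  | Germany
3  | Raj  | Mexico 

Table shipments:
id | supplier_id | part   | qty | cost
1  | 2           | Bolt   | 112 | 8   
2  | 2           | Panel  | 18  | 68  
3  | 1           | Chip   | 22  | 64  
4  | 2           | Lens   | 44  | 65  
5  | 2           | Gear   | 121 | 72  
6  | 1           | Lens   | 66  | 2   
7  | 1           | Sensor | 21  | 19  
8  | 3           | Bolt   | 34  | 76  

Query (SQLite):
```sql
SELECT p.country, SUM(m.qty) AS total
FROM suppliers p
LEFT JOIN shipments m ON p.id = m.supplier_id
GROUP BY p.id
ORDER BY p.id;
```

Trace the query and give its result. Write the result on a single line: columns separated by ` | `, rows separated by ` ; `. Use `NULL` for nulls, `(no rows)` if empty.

Mexico | 109 ; Germany | 295 ; Mexico | 34

LEFT JOIN keeps every suppliers row; unmatched ones get NULL for shipments columns.
Group by suppliers.id and compute SUM(m.qty). SUM over an all-NULL group is NULL.
  1: ids {3, 6, 7} → SUM(m.qty)=109
  2: ids {1, 2, 4, 5} → SUM(m.qty)=295
  3: ids {8} → SUM(m.qty)=34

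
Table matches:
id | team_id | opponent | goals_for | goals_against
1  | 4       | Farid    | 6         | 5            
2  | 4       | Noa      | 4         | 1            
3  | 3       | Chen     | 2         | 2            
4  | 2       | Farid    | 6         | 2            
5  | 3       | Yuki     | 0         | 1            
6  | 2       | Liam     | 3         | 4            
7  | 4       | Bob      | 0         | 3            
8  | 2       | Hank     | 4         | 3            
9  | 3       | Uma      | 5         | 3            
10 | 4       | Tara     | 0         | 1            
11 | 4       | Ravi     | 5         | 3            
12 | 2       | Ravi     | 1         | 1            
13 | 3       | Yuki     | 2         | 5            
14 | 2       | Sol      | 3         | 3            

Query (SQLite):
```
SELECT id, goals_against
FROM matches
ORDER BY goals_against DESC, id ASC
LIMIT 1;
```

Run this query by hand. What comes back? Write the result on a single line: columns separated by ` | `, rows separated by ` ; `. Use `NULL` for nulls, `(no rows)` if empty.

Sort by goals_against desc, tiebreak id asc: (5, id=1), (5, id=13), (4, id=6), (3, id=7) …. Take first 1.

1 | 5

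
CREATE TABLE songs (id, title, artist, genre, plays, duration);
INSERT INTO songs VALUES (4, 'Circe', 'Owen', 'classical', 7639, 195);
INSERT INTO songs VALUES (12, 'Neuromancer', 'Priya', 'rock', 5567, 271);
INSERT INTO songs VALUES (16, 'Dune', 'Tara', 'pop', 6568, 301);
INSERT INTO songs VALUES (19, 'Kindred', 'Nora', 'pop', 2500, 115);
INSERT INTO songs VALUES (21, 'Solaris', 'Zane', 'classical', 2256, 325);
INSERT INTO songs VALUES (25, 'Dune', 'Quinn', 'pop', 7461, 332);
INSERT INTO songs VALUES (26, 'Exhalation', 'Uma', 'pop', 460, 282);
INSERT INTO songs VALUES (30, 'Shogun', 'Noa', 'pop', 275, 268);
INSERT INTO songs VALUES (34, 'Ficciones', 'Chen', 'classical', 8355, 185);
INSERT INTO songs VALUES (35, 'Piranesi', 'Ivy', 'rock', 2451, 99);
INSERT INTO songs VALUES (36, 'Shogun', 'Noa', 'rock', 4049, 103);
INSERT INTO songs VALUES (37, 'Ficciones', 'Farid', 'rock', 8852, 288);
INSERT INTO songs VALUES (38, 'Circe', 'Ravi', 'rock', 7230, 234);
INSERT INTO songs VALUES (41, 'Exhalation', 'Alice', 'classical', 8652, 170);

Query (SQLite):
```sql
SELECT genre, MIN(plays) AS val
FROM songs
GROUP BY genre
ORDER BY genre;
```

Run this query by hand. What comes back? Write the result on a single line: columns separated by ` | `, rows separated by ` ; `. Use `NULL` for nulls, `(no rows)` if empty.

Partition songs by genre; compute MIN(plays) within each group.
  classical: ids {4, 21, 34, 41} → MIN(plays)=2256
  pop: ids {16, 19, 25, 26, 30} → MIN(plays)=275
  rock: ids {12, 35, 36, 37, 38} → MIN(plays)=2451

classical | 2256 ; pop | 275 ; rock | 2451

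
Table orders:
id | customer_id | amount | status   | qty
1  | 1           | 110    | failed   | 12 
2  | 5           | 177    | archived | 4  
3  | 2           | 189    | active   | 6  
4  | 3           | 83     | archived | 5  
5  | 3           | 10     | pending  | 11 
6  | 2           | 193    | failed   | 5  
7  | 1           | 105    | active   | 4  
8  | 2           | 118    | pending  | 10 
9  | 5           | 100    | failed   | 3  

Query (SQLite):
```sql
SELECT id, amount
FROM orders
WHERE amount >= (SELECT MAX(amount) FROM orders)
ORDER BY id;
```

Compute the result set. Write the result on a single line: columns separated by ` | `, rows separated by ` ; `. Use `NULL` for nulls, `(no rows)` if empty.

Scalar subquery: MAX(amount) over all orders rows = 193.
Keep rows where amount >= that value.

6 | 193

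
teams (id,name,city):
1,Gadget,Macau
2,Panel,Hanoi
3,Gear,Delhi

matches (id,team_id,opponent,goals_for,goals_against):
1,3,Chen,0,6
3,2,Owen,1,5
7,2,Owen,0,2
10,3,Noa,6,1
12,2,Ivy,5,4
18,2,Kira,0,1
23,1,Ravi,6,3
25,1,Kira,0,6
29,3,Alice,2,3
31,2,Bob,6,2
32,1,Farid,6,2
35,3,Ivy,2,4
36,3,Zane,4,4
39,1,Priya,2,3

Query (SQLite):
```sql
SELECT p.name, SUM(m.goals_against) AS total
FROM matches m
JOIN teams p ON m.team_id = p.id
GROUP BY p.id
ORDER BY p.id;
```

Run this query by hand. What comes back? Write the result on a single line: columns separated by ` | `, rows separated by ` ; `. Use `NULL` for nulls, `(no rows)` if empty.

Gadget | 14 ; Panel | 14 ; Gear | 18

Join each matches row to its teams via team_id.
Group joined rows by teams.id; compute SUM(m.goals_against) per group.
  1: ids {23, 25, 32, 39} → SUM(m.goals_against)=14
  2: ids {3, 7, 12, 18, 31} → SUM(m.goals_against)=14
  3: ids {1, 10, 29, 35, 36} → SUM(m.goals_against)=18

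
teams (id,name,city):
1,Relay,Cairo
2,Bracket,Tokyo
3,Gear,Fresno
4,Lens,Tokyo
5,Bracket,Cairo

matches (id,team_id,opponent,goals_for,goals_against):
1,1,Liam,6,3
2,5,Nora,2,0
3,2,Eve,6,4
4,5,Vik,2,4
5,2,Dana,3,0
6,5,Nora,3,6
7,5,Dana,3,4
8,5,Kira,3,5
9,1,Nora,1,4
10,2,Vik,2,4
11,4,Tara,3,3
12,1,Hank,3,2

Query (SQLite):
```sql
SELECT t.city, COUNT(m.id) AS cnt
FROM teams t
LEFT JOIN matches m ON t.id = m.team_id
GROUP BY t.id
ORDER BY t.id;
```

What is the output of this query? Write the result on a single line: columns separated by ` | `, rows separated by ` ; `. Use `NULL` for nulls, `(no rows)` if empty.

LEFT JOIN keeps every teams row; unmatched ones get NULL for matches columns.
Group by teams.id and compute COUNT(m.id). COUNT(col) of an all-NULL group is 0.
  1: ids {1, 9, 12} → COUNT(m.id)=3
  2: ids {3, 5, 10} → COUNT(m.id)=3
  3: ids {—} → COUNT(m.id)=0
  4: ids {11} → COUNT(m.id)=1
  5: ids {2, 4, 6, 7, 8} → COUNT(m.id)=5

Cairo | 3 ; Tokyo | 3 ; Fresno | 0 ; Tokyo | 1 ; Cairo | 5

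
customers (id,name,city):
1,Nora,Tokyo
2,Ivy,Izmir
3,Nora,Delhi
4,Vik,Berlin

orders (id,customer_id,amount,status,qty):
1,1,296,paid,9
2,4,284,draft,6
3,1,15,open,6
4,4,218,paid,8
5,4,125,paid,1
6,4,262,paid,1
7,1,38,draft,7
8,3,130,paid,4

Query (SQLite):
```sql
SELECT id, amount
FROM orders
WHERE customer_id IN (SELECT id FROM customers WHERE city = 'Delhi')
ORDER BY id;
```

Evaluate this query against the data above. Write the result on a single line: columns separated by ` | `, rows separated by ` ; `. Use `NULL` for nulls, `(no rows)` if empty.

8 | 130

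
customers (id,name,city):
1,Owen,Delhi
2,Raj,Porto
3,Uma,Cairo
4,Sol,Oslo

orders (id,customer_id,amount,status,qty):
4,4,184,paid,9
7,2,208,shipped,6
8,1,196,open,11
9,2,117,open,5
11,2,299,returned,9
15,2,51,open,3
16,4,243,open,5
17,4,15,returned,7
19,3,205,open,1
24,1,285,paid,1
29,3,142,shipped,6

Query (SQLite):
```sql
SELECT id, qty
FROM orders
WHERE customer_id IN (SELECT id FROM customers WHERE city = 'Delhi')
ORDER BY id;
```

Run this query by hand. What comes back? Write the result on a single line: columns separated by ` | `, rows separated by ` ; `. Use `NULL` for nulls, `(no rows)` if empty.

8 | 11 ; 24 | 1

Inner query: customers.id where city = 'Delhi'.
Outer: keep orders rows whose customer_id is in that set.
Inner query → {1}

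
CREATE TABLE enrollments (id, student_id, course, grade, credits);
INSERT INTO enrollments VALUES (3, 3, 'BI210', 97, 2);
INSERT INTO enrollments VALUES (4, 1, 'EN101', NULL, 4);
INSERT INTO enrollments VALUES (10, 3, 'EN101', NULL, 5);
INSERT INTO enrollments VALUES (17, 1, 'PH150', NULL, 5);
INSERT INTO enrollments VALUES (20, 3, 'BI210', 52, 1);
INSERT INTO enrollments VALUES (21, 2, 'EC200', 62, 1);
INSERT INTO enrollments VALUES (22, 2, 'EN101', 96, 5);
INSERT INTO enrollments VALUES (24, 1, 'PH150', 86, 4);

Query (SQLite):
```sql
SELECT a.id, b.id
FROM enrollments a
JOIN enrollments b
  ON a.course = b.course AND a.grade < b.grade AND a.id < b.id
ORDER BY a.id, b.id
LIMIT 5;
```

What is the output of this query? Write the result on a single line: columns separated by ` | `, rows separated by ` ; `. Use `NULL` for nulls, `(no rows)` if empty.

Pairs (a,b) with same course, a.grade < b.grade, a.id < b.id.
course groups: BI210:{3,20} EC200:{21} EN101:{4,10,22} PH150:{17,24}
Ordered by (a.id, b.id); first 5.

(no rows)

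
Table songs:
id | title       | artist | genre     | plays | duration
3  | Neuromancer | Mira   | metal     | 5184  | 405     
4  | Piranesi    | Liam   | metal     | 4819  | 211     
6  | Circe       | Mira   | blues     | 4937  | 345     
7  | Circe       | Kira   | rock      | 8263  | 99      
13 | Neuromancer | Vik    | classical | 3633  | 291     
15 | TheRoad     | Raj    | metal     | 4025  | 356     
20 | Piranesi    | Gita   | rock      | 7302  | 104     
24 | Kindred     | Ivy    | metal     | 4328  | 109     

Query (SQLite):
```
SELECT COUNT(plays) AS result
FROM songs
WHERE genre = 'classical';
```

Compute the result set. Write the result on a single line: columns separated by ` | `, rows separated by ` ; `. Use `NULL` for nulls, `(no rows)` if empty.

Rows where genre='classical' → plays values: [3633].
COUNT(plays) counts non-NULL values → 1.

1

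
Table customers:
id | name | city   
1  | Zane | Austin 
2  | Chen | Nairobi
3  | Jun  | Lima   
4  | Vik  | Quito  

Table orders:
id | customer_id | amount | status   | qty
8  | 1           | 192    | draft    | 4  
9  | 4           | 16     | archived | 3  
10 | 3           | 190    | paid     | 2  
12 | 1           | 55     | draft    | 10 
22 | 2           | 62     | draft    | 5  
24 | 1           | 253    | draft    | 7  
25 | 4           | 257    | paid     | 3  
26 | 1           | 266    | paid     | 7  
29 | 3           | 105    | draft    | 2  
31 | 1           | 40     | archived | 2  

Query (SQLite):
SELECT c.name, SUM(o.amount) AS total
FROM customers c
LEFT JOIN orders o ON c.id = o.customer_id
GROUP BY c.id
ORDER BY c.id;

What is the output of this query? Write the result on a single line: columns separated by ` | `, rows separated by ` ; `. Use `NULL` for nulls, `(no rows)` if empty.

LEFT JOIN keeps every customers row; unmatched ones get NULL for orders columns.
Group by customers.id and compute SUM(o.amount). SUM over an all-NULL group is NULL.
  1: ids {8, 12, 24, 26, 31} → SUM(o.amount)=806
  2: ids {22} → SUM(o.amount)=62
  3: ids {10, 29} → SUM(o.amount)=295
  4: ids {9, 25} → SUM(o.amount)=273

Zane | 806 ; Chen | 62 ; Jun | 295 ; Vik | 273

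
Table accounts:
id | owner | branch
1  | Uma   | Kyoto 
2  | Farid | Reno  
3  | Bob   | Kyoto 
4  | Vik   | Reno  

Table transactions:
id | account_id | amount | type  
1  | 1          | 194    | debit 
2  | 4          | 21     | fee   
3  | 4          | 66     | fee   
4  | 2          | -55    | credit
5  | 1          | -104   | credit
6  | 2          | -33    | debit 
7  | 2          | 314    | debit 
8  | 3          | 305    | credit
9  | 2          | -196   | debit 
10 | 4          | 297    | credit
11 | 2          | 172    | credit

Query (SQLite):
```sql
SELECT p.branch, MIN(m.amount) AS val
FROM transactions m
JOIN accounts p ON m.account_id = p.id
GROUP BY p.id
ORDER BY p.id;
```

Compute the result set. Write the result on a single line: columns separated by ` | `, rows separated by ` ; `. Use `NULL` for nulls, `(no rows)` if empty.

Kyoto | -104 ; Reno | -196 ; Kyoto | 305 ; Reno | 21

Join each transactions row to its accounts via account_id.
Group joined rows by accounts.id; compute MIN(m.amount) per group.
  1: ids {1, 5} → MIN(m.amount)=-104
  2: ids {4, 6, 7, 9, 11} → MIN(m.amount)=-196
  3: ids {8} → MIN(m.amount)=305
  4: ids {2, 3, 10} → MIN(m.amount)=21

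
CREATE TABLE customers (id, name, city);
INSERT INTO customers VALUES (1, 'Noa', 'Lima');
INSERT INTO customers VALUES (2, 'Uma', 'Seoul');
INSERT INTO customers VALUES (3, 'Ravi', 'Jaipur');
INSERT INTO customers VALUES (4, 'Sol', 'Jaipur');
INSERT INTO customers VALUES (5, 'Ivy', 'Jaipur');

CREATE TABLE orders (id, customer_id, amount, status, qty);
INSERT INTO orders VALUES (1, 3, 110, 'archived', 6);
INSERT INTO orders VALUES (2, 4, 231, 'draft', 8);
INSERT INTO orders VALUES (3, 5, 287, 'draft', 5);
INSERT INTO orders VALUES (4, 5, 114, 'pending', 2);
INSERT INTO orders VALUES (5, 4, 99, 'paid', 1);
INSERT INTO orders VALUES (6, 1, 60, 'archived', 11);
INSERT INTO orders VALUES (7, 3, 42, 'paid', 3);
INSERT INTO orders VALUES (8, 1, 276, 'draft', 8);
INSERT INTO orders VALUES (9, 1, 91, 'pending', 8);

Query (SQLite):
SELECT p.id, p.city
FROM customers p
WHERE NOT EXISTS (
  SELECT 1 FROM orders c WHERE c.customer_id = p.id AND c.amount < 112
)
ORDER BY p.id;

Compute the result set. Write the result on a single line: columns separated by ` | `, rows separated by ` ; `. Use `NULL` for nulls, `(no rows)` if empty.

For each customers row, check whether any orders with matching customer_id has amount < 112.
Keep rows where that is false.

2 | Seoul ; 5 | Jaipur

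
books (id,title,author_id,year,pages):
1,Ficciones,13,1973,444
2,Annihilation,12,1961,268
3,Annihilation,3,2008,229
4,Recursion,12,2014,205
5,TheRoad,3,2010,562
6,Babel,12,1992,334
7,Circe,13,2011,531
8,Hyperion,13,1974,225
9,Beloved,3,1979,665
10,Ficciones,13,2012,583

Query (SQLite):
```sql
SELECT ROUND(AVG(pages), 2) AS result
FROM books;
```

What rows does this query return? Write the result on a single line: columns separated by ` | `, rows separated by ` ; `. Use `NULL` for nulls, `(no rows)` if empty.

404.6

All pages values: [444, 268, 229, 205, 562, 334, 531, 225, 665, 583].
AVG = 4046 / 10 (rounded to 2 dp).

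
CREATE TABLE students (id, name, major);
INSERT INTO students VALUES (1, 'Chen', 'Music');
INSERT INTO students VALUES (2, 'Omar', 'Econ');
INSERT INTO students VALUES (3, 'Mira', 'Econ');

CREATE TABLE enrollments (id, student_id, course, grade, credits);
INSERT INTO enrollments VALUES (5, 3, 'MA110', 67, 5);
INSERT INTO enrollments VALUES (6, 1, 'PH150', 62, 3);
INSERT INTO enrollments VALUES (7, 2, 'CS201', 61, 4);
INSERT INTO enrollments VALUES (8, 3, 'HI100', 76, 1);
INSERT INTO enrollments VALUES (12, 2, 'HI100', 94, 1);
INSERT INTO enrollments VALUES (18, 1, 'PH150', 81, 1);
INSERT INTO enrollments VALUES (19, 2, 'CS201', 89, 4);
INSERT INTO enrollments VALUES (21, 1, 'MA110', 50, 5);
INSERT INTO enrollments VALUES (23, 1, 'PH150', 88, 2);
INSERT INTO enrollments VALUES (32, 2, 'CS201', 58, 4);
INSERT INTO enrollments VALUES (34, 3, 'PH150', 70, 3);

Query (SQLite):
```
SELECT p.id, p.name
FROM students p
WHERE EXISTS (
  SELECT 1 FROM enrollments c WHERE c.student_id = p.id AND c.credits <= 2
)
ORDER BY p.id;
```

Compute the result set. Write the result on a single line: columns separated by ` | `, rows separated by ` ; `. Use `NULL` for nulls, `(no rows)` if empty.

1 | Chen ; 2 | Omar ; 3 | Mira

For each students row, check whether any enrollments with matching student_id has credits <= 2.
Keep rows where that is true.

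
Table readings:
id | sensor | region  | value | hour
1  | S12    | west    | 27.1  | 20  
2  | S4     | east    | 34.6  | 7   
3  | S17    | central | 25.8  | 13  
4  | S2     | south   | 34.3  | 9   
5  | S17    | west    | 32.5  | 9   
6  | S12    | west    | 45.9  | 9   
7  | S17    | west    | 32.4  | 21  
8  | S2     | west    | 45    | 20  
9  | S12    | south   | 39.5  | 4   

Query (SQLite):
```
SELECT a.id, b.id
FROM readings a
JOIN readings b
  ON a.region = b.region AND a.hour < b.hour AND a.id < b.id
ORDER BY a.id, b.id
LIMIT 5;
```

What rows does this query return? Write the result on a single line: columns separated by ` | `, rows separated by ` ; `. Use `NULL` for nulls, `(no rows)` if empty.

1 | 7 ; 5 | 7 ; 5 | 8 ; 6 | 7 ; 6 | 8

Pairs (a,b) with same region, a.hour < b.hour, a.id < b.id.
region groups: central:{3} east:{2} south:{4,9} west:{1,5,6,7,8}
Ordered by (a.id, b.id); first 5.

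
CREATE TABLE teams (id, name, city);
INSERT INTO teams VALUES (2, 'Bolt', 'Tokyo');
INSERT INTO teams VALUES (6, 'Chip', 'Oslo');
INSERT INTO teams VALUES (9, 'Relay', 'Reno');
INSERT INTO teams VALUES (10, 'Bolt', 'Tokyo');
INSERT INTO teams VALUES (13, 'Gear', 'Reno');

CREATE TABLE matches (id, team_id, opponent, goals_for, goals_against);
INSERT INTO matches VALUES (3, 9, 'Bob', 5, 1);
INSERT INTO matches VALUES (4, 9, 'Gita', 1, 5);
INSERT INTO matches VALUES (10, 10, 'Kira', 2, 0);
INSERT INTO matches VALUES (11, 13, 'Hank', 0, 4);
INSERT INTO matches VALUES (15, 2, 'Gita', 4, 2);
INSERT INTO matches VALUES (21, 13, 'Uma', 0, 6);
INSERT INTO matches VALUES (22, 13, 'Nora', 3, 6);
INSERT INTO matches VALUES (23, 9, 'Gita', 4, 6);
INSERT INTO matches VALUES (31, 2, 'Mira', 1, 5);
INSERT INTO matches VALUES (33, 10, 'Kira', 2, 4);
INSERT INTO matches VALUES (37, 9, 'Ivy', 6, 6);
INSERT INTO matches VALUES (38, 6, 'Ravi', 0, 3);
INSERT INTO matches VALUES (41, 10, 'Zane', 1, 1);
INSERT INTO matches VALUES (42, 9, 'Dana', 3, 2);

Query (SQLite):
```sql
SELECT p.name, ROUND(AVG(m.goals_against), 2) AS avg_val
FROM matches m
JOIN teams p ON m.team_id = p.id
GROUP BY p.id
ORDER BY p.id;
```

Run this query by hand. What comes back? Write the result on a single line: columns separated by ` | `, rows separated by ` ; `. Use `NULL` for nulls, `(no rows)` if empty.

Bolt | 3.5 ; Chip | 3 ; Relay | 4 ; Bolt | 1.67 ; Gear | 5.33

Join each matches row to its teams via team_id.
Group joined rows by teams.id; compute ROUND(AVG(m.goals_against), 2) per group.
  2: ids {15, 31} → ROUND(AVG(m.goals_against), 2)=3.5
  6: ids {38} → ROUND(AVG(m.goals_against), 2)=3
  9: ids {3, 4, 23, 37, 42} → ROUND(AVG(m.goals_against), 2)=4
  10: ids {10, 33, 41} → ROUND(AVG(m.goals_against), 2)=1.67
  13: ids {11, 21, 22} → ROUND(AVG(m.goals_against), 2)=5.33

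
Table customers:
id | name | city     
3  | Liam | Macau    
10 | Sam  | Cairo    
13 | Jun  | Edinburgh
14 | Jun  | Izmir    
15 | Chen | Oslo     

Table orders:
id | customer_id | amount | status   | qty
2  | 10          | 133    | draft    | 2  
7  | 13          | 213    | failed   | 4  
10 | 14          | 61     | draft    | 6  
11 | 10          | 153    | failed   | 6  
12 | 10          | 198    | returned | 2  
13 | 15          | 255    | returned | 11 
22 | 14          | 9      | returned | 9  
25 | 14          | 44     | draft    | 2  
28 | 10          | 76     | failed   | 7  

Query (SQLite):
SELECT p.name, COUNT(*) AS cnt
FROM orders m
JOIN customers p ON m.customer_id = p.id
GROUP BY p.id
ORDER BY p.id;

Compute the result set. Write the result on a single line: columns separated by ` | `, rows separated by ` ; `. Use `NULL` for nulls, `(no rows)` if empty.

Sam | 4 ; Jun | 1 ; Jun | 3 ; Chen | 1

Join each orders row to its customers via customer_id.
Group joined rows by customers.id; compute COUNT(*) per group.
  10: ids {2, 11, 12, 28} → COUNT(*)=4
  13: ids {7} → COUNT(*)=1
  14: ids {10, 22, 25} → COUNT(*)=3
  15: ids {13} → COUNT(*)=1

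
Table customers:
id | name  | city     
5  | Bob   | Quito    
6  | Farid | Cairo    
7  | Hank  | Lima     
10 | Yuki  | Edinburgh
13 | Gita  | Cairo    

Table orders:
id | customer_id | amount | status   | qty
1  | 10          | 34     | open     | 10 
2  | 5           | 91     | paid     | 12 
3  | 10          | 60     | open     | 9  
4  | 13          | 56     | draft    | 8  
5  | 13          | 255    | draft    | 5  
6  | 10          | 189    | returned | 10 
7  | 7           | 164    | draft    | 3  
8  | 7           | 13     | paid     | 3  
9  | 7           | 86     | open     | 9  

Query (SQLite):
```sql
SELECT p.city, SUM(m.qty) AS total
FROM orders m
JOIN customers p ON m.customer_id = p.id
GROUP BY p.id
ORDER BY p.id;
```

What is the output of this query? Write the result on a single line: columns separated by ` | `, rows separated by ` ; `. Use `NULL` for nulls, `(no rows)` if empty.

Join each orders row to its customers via customer_id.
Group joined rows by customers.id; compute SUM(m.qty) per group.
  5: ids {2} → SUM(m.qty)=12
  7: ids {7, 8, 9} → SUM(m.qty)=15
  10: ids {1, 3, 6} → SUM(m.qty)=29
  13: ids {4, 5} → SUM(m.qty)=13

Quito | 12 ; Lima | 15 ; Edinburgh | 29 ; Cairo | 13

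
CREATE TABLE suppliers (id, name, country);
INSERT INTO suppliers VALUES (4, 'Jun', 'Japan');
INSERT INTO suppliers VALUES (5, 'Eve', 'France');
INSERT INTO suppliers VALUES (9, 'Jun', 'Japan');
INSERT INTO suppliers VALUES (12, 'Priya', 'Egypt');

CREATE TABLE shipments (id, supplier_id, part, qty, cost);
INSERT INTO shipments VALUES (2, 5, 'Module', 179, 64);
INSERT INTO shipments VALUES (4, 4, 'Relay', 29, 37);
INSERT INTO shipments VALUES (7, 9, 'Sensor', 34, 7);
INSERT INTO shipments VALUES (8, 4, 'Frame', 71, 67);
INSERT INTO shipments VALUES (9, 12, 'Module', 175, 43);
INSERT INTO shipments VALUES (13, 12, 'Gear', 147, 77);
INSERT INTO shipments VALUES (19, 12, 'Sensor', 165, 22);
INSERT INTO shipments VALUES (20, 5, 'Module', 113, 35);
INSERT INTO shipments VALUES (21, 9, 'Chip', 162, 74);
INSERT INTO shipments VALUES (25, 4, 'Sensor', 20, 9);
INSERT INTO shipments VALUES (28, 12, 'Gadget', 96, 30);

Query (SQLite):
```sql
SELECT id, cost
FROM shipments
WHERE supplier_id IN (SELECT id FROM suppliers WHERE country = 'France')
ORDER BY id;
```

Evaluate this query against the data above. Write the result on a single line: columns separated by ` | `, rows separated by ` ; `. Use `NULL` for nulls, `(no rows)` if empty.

Inner query: suppliers.id where country = 'France'.
Outer: keep shipments rows whose supplier_id is in that set.
Inner query → {5}

2 | 64 ; 20 | 35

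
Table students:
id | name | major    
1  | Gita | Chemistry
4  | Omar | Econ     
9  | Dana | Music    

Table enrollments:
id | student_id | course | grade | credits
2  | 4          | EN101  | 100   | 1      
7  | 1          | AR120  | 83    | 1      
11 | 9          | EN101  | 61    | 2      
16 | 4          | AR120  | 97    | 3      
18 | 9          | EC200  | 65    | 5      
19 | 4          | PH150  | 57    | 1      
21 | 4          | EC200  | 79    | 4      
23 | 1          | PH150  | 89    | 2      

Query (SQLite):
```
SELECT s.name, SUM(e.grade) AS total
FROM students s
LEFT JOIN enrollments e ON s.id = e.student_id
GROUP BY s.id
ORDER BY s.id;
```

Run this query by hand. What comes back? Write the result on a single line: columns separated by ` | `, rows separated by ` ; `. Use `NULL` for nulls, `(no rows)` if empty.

Gita | 172 ; Omar | 333 ; Dana | 126

LEFT JOIN keeps every students row; unmatched ones get NULL for enrollments columns.
Group by students.id and compute SUM(e.grade). SUM over an all-NULL group is NULL.
  1: ids {7, 23} → SUM(e.grade)=172
  4: ids {2, 16, 19, 21} → SUM(e.grade)=333
  9: ids {11, 18} → SUM(e.grade)=126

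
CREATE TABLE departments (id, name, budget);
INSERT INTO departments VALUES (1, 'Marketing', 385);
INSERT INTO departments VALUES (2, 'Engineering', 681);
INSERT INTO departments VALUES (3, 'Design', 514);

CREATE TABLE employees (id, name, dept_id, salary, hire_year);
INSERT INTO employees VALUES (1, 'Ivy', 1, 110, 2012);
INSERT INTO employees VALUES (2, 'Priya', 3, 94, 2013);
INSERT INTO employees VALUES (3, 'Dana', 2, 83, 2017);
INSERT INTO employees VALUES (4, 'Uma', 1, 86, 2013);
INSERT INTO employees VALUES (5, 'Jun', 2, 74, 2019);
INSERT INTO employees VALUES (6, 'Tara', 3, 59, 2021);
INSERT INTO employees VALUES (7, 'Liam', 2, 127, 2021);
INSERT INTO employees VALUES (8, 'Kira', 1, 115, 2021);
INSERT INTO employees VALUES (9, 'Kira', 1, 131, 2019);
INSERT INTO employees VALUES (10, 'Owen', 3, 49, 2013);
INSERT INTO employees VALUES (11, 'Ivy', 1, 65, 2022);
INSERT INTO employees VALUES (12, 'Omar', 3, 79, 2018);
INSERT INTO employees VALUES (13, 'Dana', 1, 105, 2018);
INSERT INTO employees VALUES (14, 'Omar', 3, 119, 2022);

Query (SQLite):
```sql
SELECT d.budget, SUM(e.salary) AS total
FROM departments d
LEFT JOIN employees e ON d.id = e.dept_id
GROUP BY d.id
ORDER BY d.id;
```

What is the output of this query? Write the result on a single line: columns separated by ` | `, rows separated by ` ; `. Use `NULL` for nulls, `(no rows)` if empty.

385 | 612 ; 681 | 284 ; 514 | 400

LEFT JOIN keeps every departments row; unmatched ones get NULL for employees columns.
Group by departments.id and compute SUM(e.salary). SUM over an all-NULL group is NULL.
  1: ids {1, 4, 8, 9, 11, 13} → SUM(e.salary)=612
  2: ids {3, 5, 7} → SUM(e.salary)=284
  3: ids {2, 6, 10, 12, 14} → SUM(e.salary)=400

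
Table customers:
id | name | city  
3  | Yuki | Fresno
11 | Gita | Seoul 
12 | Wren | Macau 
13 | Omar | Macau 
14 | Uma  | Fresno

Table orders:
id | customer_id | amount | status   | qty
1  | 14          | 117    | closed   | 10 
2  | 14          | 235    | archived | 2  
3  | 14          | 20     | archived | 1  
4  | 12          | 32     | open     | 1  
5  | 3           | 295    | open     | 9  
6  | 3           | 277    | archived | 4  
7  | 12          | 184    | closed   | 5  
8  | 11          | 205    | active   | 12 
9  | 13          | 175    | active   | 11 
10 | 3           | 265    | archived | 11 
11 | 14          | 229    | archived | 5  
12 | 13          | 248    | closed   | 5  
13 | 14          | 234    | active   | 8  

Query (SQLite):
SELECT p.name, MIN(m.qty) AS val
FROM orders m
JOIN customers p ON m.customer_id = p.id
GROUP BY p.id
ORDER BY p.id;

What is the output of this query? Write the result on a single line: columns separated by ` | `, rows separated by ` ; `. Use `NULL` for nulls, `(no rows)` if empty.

Yuki | 4 ; Gita | 12 ; Wren | 1 ; Omar | 5 ; Uma | 1

Join each orders row to its customers via customer_id.
Group joined rows by customers.id; compute MIN(m.qty) per group.
  3: ids {5, 6, 10} → MIN(m.qty)=4
  11: ids {8} → MIN(m.qty)=12
  12: ids {4, 7} → MIN(m.qty)=1
  13: ids {9, 12} → MIN(m.qty)=5
  14: ids {1, 2, 3, 11, 13} → MIN(m.qty)=1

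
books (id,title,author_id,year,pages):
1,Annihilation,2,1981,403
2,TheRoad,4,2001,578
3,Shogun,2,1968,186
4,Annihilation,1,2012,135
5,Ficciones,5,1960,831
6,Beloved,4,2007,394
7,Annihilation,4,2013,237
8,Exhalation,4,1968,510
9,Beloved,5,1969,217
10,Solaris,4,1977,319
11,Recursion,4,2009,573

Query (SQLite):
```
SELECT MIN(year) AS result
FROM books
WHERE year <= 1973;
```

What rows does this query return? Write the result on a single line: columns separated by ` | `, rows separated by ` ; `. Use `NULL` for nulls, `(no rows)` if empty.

Rows where year <= 1973 → year values: [1968, 1960, 1968, 1969].
MIN of non-NULL values = 1960.

1960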